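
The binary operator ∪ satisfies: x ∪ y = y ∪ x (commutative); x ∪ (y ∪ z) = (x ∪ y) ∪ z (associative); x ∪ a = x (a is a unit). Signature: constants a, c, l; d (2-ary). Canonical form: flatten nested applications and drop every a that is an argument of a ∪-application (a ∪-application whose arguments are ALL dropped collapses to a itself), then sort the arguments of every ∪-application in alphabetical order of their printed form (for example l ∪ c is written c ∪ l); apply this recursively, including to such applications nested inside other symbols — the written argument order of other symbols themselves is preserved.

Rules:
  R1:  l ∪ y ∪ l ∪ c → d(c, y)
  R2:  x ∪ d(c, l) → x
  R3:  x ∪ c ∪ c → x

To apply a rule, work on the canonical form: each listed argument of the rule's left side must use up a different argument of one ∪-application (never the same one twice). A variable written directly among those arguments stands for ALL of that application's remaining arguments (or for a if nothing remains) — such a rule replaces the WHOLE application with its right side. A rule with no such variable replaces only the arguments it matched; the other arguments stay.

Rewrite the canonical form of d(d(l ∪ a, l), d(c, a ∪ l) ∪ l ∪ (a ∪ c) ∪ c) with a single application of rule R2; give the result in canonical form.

Answer: d(d(l, l), c ∪ c ∪ l)

Derivation:
Canonical form:  d(d(l, l), c ∪ c ∪ d(c, l) ∪ l)
Match R2:  consume d(c, l);  x := c ∪ c ∪ l
The variable takes the whole remainder — replace the entire application.
Giving:  d(d(l, l), c ∪ c ∪ l)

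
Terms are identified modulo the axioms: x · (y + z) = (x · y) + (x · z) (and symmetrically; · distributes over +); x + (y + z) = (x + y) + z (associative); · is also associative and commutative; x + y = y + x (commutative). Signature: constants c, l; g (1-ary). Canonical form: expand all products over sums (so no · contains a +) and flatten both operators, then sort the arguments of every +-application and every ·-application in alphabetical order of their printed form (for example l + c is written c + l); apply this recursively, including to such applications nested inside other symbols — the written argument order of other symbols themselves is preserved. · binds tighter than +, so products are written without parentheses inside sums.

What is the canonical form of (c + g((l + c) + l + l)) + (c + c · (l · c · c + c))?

Answer: c + c + c · c + c · c · c · l + g(c + l + l + l)

Derivation:
Distribute:  c + g(c + l + l + l) + c + c · c · c · l + c · c
Sort arguments:  c + c + c · c + c · c · c · l + g(c + l + l + l)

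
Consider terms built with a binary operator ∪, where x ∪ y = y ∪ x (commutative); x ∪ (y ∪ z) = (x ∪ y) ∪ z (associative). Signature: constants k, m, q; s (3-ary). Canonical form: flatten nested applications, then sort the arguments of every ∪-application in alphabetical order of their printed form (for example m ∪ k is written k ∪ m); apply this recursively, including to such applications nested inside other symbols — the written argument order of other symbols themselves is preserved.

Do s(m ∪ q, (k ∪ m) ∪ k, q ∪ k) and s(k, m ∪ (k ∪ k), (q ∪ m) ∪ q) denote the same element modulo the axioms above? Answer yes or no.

Left:  s(m ∪ q, (k ∪ m) ∪ k, q ∪ k)
  Work inside:  (k ∪ m) ∪ k
  Un-nest:  k ∪ m ∪ k
  Sort arguments:  k ∪ k ∪ m
  Reassemble:  s(m ∪ q, k ∪ k ∪ m, k ∪ q)
Right:  s(k, m ∪ (k ∪ k), (q ∪ m) ∪ q)
  Work inside:  (q ∪ m) ∪ q
  Un-nest:  q ∪ m ∪ q
  Sort arguments:  m ∪ q ∪ q
  Put back:  s(k, k ∪ k ∪ m, m ∪ q ∪ q)

Answer: no — s(m ∪ q, k ∪ k ∪ m, k ∪ q) vs s(k, k ∪ k ∪ m, m ∪ q ∪ q)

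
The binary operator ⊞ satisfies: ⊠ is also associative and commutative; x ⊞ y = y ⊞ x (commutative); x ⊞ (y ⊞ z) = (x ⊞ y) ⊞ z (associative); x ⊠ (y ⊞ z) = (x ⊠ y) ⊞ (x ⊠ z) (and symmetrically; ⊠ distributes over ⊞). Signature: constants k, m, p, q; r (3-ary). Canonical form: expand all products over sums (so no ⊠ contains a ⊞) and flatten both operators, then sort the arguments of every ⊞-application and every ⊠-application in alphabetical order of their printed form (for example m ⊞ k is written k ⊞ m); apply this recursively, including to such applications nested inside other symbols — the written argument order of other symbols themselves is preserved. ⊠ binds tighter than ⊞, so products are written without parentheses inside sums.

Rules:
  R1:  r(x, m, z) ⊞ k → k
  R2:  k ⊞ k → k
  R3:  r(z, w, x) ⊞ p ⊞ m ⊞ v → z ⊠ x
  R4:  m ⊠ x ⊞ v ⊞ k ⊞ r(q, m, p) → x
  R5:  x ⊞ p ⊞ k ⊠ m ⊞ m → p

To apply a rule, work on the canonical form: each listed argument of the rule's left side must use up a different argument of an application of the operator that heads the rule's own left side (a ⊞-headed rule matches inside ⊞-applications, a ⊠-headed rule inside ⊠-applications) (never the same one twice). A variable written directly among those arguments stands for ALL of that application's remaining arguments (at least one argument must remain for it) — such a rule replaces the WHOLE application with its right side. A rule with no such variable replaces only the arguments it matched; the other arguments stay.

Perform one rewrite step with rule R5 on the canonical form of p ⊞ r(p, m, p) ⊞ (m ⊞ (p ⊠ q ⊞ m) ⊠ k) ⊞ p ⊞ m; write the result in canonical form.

Canonical form:  k ⊠ m ⊞ k ⊠ p ⊠ q ⊞ m ⊞ m ⊞ p ⊞ p ⊞ r(p, m, p)
R5 matches:  uses k ⊠ m, m, p;  x := k ⊠ p ⊠ q ⊞ m ⊞ p ⊞ r(p, m, p)
The extension variable absorbs all remaining arguments, so the whole application is rewritten.
Result:  p

Answer: p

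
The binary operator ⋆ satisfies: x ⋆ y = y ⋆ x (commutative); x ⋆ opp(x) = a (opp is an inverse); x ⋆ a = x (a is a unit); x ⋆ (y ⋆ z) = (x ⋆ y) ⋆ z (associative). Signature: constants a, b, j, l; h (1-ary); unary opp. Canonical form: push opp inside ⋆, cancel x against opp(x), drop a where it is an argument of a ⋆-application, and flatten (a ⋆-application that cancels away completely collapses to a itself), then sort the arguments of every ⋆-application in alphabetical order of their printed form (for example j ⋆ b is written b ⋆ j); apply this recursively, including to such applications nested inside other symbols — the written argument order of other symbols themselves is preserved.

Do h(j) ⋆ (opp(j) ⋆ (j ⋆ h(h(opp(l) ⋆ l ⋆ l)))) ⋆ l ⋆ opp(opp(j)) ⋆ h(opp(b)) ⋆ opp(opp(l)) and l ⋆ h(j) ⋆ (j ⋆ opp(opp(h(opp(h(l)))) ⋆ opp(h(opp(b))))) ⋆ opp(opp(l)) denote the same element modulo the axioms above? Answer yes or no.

Left:  h(j) ⋆ (opp(j) ⋆ (j ⋆ h(h(opp(l) ⋆ l ⋆ l)))) ⋆ l ⋆ opp(opp(j)) ⋆ h(opp(b)) ⋆ opp(opp(l))
  Push opp inside:  distribute opp over ⋆ and collapse double opp
  Collect:  h(j) ⋆ j ⋆ h(h(l)) ⋆ l ⋆ l ⋆ h(opp(b))
  Sort arguments:  h(h(l)) ⋆ h(j) ⋆ h(opp(b)) ⋆ j ⋆ l ⋆ l
Right:  l ⋆ h(j) ⋆ (j ⋆ opp(opp(h(opp(h(l)))) ⋆ opp(h(opp(b))))) ⋆ opp(opp(l))
  Push opp inside:  distribute opp over ⋆ and collapse double opp
  Collect:  l ⋆ l ⋆ h(j) ⋆ j ⋆ h(opp(h(l))) ⋆ h(opp(b))
  Order the arguments:  h(j) ⋆ h(opp(b)) ⋆ h(opp(h(l))) ⋆ j ⋆ l ⋆ l

Answer: no — h(h(l)) ⋆ h(j) ⋆ h(opp(b)) ⋆ j ⋆ l ⋆ l vs h(j) ⋆ h(opp(b)) ⋆ h(opp(h(l))) ⋆ j ⋆ l ⋆ l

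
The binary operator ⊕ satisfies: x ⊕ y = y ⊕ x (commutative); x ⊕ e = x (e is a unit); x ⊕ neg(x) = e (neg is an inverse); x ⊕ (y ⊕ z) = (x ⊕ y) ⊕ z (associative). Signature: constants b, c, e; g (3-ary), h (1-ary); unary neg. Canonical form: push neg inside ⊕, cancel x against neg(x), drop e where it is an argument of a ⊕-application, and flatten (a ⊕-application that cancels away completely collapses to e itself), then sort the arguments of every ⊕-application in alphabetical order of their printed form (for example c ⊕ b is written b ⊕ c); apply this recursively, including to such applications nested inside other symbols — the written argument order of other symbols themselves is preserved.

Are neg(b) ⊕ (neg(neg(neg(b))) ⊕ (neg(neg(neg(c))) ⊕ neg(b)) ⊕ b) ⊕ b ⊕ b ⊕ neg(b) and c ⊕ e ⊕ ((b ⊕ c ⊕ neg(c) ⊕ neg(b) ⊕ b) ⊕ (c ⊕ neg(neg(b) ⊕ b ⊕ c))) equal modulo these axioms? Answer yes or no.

Answer: no — neg(b) ⊕ neg(c) vs b ⊕ c

Derivation:
Left:  neg(b) ⊕ (neg(neg(neg(b))) ⊕ (neg(neg(neg(c))) ⊕ neg(b)) ⊕ b) ⊕ b ⊕ b ⊕ neg(b)
  Push neg inside:  distribute neg over ⊕ and collapse double neg
  Combine occurrences:  neg(b) ⊕ neg(c)
Right:  c ⊕ e ⊕ ((b ⊕ c ⊕ neg(c) ⊕ neg(b) ⊕ b) ⊕ (c ⊕ neg(neg(b) ⊕ b ⊕ c)))
  Push neg inside:  distribute neg over ⊕ and collapse double neg
  Collect:  c ⊕ b
  Order the arguments:  b ⊕ c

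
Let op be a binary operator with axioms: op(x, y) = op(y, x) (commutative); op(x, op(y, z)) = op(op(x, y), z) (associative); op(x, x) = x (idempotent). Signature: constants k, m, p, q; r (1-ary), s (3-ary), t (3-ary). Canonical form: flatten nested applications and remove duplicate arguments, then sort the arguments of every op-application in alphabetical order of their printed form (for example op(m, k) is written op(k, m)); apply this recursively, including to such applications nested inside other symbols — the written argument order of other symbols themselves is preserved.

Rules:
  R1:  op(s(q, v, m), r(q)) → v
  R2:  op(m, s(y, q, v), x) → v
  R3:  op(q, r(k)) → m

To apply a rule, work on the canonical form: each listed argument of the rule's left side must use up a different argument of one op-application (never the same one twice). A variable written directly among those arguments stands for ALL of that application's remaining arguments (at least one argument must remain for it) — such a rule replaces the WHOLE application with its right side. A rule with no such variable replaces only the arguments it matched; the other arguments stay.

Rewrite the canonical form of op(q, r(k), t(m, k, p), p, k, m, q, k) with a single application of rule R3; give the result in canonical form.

Answer: op(k, m, p, t(m, k, p))

Derivation:
Canonical form:  op(k, m, p, q, r(k), t(m, k, p))
R3 matches:  uses q, r(k)
Result:  op(k, m, p, t(m, k, p))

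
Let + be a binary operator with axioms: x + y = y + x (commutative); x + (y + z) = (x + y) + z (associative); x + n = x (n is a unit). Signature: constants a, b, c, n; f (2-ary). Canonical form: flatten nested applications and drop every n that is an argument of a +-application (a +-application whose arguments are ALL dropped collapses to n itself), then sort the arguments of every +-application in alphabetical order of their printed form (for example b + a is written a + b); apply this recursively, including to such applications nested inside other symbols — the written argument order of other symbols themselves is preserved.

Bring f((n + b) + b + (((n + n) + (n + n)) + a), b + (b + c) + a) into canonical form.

Focus inside:  (n + b) + b + (((n + n) + (n + n)) + a)
Flatten:  n + b + b + n + n + n + n + a
Drop the unit:  drop n (×5)
Order the arguments:  a + b + b
Reassemble:  f(a + b + b, a + b + b + c)

Answer: f(a + b + b, a + b + b + c)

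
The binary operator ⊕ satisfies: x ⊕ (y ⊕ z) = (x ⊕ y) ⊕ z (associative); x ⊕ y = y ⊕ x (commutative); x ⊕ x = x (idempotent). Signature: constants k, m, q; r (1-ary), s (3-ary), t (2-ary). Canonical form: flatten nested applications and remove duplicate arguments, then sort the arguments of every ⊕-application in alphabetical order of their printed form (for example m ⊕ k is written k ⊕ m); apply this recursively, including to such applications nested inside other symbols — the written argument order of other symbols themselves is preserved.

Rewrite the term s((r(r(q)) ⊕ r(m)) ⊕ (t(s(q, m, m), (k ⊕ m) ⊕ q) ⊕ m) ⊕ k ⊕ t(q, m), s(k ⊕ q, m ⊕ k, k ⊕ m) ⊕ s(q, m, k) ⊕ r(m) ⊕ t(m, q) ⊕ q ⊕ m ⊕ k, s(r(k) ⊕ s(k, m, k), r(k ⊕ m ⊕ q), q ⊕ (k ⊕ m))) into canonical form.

Answer: s(k ⊕ m ⊕ r(m) ⊕ r(r(q)) ⊕ t(q, m) ⊕ t(s(q, m, m), k ⊕ m ⊕ q), k ⊕ m ⊕ q ⊕ r(m) ⊕ s(k ⊕ q, k ⊕ m, k ⊕ m) ⊕ s(q, m, k) ⊕ t(m, q), s(r(k) ⊕ s(k, m, k), r(k ⊕ m ⊕ q), k ⊕ m ⊕ q))

Derivation:
Work inside:  s(k ⊕ q, m ⊕ k, k ⊕ m) ⊕ s(q, m, k) ⊕ r(m) ⊕ t(m, q) ⊕ q ⊕ m ⊕ k
Inside:  s(k ⊕ q, m ⊕ k, k ⊕ m)  →  s(k ⊕ q, k ⊕ m, k ⊕ m)
Order the arguments:  k ⊕ m ⊕ q ⊕ r(m) ⊕ s(k ⊕ q, k ⊕ m, k ⊕ m) ⊕ s(q, m, k) ⊕ t(m, q)
Put back:  s(k ⊕ m ⊕ r(m) ⊕ r(r(q)) ⊕ t(q, m) ⊕ t(s(q, m, m), k ⊕ m ⊕ q), k ⊕ m ⊕ q ⊕ r(m) ⊕ s(k ⊕ q, k ⊕ m, k ⊕ m) ⊕ s(q, m, k) ⊕ t(m, q), s(r(k) ⊕ s(k, m, k), r(k ⊕ m ⊕ q), k ⊕ m ⊕ q))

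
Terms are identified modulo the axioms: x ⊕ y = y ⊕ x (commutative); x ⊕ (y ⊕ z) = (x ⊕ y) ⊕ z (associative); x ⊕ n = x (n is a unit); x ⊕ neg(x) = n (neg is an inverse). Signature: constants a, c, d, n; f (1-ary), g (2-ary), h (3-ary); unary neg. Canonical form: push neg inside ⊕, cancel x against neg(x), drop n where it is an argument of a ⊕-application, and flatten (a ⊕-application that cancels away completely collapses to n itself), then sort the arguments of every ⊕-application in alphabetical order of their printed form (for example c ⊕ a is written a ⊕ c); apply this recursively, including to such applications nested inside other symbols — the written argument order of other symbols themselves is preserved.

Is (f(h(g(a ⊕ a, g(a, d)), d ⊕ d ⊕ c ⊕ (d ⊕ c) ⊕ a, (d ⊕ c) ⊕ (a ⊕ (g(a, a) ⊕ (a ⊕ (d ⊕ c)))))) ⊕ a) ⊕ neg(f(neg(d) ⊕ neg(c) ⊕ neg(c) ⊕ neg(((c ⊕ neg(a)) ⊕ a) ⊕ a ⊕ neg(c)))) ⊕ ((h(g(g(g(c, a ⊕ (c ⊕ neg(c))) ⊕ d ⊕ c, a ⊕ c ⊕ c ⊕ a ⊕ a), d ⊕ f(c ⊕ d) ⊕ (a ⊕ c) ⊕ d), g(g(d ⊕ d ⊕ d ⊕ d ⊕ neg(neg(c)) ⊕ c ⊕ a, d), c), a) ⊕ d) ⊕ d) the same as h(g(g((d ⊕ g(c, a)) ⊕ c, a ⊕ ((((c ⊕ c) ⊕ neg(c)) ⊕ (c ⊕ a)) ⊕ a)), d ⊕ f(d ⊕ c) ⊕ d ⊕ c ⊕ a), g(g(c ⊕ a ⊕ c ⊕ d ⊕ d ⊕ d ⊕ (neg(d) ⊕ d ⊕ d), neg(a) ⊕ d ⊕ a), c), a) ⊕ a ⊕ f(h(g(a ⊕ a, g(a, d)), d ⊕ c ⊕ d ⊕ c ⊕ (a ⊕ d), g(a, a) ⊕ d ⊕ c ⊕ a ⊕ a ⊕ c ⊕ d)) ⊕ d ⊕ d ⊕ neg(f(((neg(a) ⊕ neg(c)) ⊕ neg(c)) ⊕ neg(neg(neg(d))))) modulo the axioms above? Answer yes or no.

Answer: yes — both canonical forms are a ⊕ d ⊕ d ⊕ f(h(g(a ⊕ a, g(a, d)), a ⊕ c ⊕ c ⊕ d ⊕ d ⊕ d, a ⊕ a ⊕ c ⊕ c ⊕ d ⊕ d ⊕ g(a, a))) ⊕ h(g(g(c ⊕ d ⊕ g(c, a), a ⊕ a ⊕ a ⊕ c ⊕ c), a ⊕ c ⊕ d ⊕ d ⊕ f(c ⊕ d)), g(g(a ⊕ c ⊕ c ⊕ d ⊕ d ⊕ d ⊕ d, d), c), a) ⊕ neg(f(neg(a) ⊕ neg(c) ⊕ neg(c) ⊕ neg(d)))

Derivation:
Left:  (f(h(g(a ⊕ a, g(a, d)), d ⊕ d ⊕ c ⊕ (d ⊕ c) ⊕ a, (d ⊕ c) ⊕ (a ⊕ (g(a, a) ⊕ (a ⊕ (d ⊕ c)))))) ⊕ a) ⊕ neg(f(neg(d) ⊕ neg(c) ⊕ neg(c) ⊕ neg(((c ⊕ neg(a)) ⊕ a) ⊕ a ⊕ neg(c)))) ⊕ ((h(g(g(g(c, a ⊕ (c ⊕ neg(c))) ⊕ d ⊕ c, a ⊕ c ⊕ c ⊕ a ⊕ a), d ⊕ f(c ⊕ d) ⊕ (a ⊕ c) ⊕ d), g(g(d ⊕ d ⊕ d ⊕ d ⊕ neg(neg(c)) ⊕ c ⊕ a, d), c), a) ⊕ d) ⊕ d)
  Push neg inside:  distribute neg over ⊕ and collapse double neg
  Collect:  f(h(g(a ⊕ a, g(a, d)), a ⊕ c ⊕ c ⊕ d ⊕ d ⊕ d, a ⊕ a ⊕ c ⊕ c ⊕ d ⊕ d ⊕ g(a, a))) ⊕ a ⊕ neg(f(neg(a) ⊕ neg(c) ⊕ neg(c) ⊕ neg(d))) ⊕ h(g(g(c ⊕ d ⊕ g(c, a), a ⊕ a ⊕ a ⊕ c ⊕ c), a ⊕ c ⊕ d ⊕ d ⊕ f(c ⊕ d)), g(g(a ⊕ c ⊕ c ⊕ d ⊕ d ⊕ d ⊕ d, d), c), a) ⊕ d ⊕ d
  Sort:  a ⊕ d ⊕ d ⊕ f(h(g(a ⊕ a, g(a, d)), a ⊕ c ⊕ c ⊕ d ⊕ d ⊕ d, a ⊕ a ⊕ c ⊕ c ⊕ d ⊕ d ⊕ g(a, a))) ⊕ h(g(g(c ⊕ d ⊕ g(c, a), a ⊕ a ⊕ a ⊕ c ⊕ c), a ⊕ c ⊕ d ⊕ d ⊕ f(c ⊕ d)), g(g(a ⊕ c ⊕ c ⊕ d ⊕ d ⊕ d ⊕ d, d), c), a) ⊕ neg(f(neg(a) ⊕ neg(c) ⊕ neg(c) ⊕ neg(d)))
Right:  h(g(g((d ⊕ g(c, a)) ⊕ c, a ⊕ ((((c ⊕ c) ⊕ neg(c)) ⊕ (c ⊕ a)) ⊕ a)), d ⊕ f(d ⊕ c) ⊕ d ⊕ c ⊕ a), g(g(c ⊕ a ⊕ c ⊕ d ⊕ d ⊕ d ⊕ (neg(d) ⊕ d ⊕ d), neg(a) ⊕ d ⊕ a), c), a) ⊕ a ⊕ f(h(g(a ⊕ a, g(a, d)), d ⊕ c ⊕ d ⊕ c ⊕ (a ⊕ d), g(a, a) ⊕ d ⊕ c ⊕ a ⊕ a ⊕ c ⊕ d)) ⊕ d ⊕ d ⊕ neg(f(((neg(a) ⊕ neg(c)) ⊕ neg(c)) ⊕ neg(neg(neg(d)))))
  Push neg inside:  distribute neg over ⊕ and collapse double neg
  Combine occurrences:  h(g(g(c ⊕ d ⊕ g(c, a), a ⊕ a ⊕ a ⊕ c ⊕ c), a ⊕ c ⊕ d ⊕ d ⊕ f(c ⊕ d)), g(g(a ⊕ c ⊕ c ⊕ d ⊕ d ⊕ d ⊕ d, d), c), a) ⊕ a ⊕ f(h(g(a ⊕ a, g(a, d)), a ⊕ c ⊕ c ⊕ d ⊕ d ⊕ d, a ⊕ a ⊕ c ⊕ c ⊕ d ⊕ d ⊕ g(a, a))) ⊕ d ⊕ d ⊕ neg(f(neg(a) ⊕ neg(c) ⊕ neg(c) ⊕ neg(d)))
  Sort:  a ⊕ d ⊕ d ⊕ f(h(g(a ⊕ a, g(a, d)), a ⊕ c ⊕ c ⊕ d ⊕ d ⊕ d, a ⊕ a ⊕ c ⊕ c ⊕ d ⊕ d ⊕ g(a, a))) ⊕ h(g(g(c ⊕ d ⊕ g(c, a), a ⊕ a ⊕ a ⊕ c ⊕ c), a ⊕ c ⊕ d ⊕ d ⊕ f(c ⊕ d)), g(g(a ⊕ c ⊕ c ⊕ d ⊕ d ⊕ d ⊕ d, d), c), a) ⊕ neg(f(neg(a) ⊕ neg(c) ⊕ neg(c) ⊕ neg(d)))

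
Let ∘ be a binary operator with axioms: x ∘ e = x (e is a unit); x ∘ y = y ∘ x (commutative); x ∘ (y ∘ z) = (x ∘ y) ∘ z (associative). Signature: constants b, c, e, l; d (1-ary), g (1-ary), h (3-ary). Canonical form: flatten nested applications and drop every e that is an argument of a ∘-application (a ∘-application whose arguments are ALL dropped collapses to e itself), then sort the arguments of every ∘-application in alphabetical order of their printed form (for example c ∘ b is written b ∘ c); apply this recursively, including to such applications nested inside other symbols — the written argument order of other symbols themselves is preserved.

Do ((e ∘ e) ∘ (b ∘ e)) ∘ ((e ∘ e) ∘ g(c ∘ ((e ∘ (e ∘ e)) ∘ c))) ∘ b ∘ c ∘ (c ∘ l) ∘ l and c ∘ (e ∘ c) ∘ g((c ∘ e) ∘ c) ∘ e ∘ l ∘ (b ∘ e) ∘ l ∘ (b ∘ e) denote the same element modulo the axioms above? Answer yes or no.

Answer: yes — both canonical forms are b ∘ b ∘ c ∘ c ∘ g(c ∘ c) ∘ l ∘ l

Derivation:
Left:  ((e ∘ e) ∘ (b ∘ e)) ∘ ((e ∘ e) ∘ g(c ∘ ((e ∘ (e ∘ e)) ∘ c))) ∘ b ∘ c ∘ (c ∘ l) ∘ l
  Un-nest:  e ∘ e ∘ b ∘ e ∘ e ∘ e ∘ g(c ∘ ((e ∘ (e ∘ e)) ∘ c)) ∘ b ∘ c ∘ c ∘ l ∘ l
  Simplify inside:  g(c ∘ ((e ∘ (e ∘ e)) ∘ c))  →  g(c ∘ c)
  Unit:  drop e (×5)
  Order the arguments:  b ∘ b ∘ c ∘ c ∘ g(c ∘ c) ∘ l ∘ l
Right:  c ∘ (e ∘ c) ∘ g((c ∘ e) ∘ c) ∘ e ∘ l ∘ (b ∘ e) ∘ l ∘ (b ∘ e)
  Un-nest:  c ∘ e ∘ c ∘ g((c ∘ e) ∘ c) ∘ e ∘ l ∘ b ∘ e ∘ l ∘ b ∘ e
  Canonicalize subterm:  g((c ∘ e) ∘ c)  →  g(c ∘ c)
  Drop the unit:  drop e (×4)
  Order the arguments:  b ∘ b ∘ c ∘ c ∘ g(c ∘ c) ∘ l ∘ l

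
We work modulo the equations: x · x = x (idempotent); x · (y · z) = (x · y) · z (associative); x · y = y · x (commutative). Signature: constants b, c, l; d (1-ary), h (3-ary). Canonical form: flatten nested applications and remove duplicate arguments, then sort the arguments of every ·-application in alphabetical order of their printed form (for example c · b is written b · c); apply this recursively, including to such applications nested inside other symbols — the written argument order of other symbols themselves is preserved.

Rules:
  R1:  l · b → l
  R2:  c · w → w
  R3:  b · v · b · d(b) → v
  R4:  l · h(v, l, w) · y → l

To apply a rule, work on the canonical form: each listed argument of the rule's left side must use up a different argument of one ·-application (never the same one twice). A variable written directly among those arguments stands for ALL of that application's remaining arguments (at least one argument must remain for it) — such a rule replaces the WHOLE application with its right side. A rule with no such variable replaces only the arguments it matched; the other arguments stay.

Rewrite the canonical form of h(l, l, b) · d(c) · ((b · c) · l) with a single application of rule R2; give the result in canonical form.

Canonical form:  b · c · d(c) · h(l, l, b) · l
Match R2:  consume c;  w := b · d(c) · h(l, l, b) · l
Every leftover argument binds to the variable; the entire application is replaced.
Giving:  b · d(c) · h(l, l, b) · l

Answer: b · d(c) · h(l, l, b) · l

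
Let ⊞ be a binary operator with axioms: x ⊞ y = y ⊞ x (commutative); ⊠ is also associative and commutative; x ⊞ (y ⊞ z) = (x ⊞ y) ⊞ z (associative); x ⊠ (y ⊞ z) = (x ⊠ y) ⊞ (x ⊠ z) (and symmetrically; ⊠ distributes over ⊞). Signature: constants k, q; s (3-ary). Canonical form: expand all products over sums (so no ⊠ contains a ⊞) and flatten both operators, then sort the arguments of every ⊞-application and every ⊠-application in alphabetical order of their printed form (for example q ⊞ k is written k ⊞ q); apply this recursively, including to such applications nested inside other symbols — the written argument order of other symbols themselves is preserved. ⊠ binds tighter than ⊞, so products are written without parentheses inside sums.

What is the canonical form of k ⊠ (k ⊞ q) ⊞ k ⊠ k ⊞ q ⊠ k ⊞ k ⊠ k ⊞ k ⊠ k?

Answer: k ⊠ k ⊞ k ⊠ k ⊞ k ⊠ k ⊞ k ⊠ k ⊞ k ⊠ q ⊞ k ⊠ q

Derivation:
Expand:  k ⊠ k ⊞ k ⊠ q ⊞ k ⊠ k ⊞ k ⊠ q ⊞ k ⊠ k ⊞ k ⊠ k
Sort arguments:  k ⊠ k ⊞ k ⊠ k ⊞ k ⊠ k ⊞ k ⊠ k ⊞ k ⊠ q ⊞ k ⊠ q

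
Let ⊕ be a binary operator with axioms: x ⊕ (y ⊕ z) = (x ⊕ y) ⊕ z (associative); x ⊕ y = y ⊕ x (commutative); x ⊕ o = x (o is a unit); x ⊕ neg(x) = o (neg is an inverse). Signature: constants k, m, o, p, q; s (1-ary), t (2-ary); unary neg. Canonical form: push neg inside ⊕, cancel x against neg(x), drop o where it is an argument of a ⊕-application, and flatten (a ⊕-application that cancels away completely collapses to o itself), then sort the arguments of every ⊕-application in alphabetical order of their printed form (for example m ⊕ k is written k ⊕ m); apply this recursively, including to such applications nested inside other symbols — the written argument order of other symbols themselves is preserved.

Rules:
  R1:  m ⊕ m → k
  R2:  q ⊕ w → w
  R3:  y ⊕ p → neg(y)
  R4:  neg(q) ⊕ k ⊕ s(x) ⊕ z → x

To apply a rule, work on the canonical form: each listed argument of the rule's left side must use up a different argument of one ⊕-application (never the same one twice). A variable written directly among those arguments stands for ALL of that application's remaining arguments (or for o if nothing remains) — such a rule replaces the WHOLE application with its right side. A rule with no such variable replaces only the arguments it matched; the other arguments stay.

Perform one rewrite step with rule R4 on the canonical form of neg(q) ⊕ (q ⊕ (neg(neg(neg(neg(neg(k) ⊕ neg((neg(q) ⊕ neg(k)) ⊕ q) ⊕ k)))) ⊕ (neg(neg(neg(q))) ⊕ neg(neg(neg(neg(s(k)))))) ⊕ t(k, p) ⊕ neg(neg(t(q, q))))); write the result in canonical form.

Canonical form:  k ⊕ neg(q) ⊕ s(k) ⊕ t(k, p) ⊕ t(q, q)
R4 matches:  uses k, neg(q), s(k);  x := k, z := t(k, p) ⊕ t(q, q)
The variable takes the whole remainder — replace the entire application.
Result:  k

Answer: k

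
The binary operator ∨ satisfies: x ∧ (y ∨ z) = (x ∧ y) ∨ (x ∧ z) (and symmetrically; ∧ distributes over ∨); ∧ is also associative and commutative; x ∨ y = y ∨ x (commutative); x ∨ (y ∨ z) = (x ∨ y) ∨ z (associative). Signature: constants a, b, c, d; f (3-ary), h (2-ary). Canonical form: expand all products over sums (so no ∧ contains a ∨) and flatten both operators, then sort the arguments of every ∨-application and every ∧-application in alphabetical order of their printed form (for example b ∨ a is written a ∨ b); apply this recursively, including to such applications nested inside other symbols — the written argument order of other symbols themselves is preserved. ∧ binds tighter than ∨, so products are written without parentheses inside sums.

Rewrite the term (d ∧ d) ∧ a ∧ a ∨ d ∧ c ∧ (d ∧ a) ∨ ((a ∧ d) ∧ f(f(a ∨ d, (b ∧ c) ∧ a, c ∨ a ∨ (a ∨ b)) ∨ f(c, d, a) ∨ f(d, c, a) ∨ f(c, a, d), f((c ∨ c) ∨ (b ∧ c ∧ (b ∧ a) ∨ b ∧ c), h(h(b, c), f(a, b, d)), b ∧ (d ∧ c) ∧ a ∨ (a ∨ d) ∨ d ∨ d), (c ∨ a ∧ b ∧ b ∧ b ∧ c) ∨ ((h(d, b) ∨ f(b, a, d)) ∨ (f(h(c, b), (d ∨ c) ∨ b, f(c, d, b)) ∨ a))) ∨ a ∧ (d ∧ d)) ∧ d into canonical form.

Answer: a ∧ a ∧ d ∧ d ∨ a ∧ c ∧ d ∧ d ∨ a ∧ d ∧ d ∧ d ∨ a ∧ d ∧ d ∧ f(f(a ∨ d, a ∧ b ∧ c, a ∨ a ∨ b ∨ c) ∨ f(c, a, d) ∨ f(c, d, a) ∨ f(d, c, a), f(a ∧ b ∧ b ∧ c ∨ b ∧ c ∨ c ∨ c, h(h(b, c), f(a, b, d)), a ∨ a ∧ b ∧ c ∧ d ∨ d ∨ d ∨ d), a ∨ a ∧ b ∧ b ∧ b ∧ c ∨ c ∨ f(b, a, d) ∨ f(h(c, b), b ∨ c ∨ d, f(c, d, b)) ∨ h(d, b))

Derivation:
Expand products over sums:  a ∧ a ∧ d ∧ d ∨ a ∧ c ∧ d ∧ d ∨ a ∧ d ∧ d ∧ f(f(a ∨ d, a ∧ b ∧ c, a ∨ a ∨ b ∨ c) ∨ f(c, a, d) ∨ f(c, d, a) ∨ f(d, c, a), f(a ∧ b ∧ b ∧ c ∨ b ∧ c ∨ c ∨ c, h(h(b, c), f(a, b, d)), a ∨ a ∧ b ∧ c ∧ d ∨ d ∨ d ∨ d), a ∨ a ∧ b ∧ b ∧ b ∧ c ∨ c ∨ f(b, a, d) ∨ f(h(c, b), b ∨ c ∨ d, f(c, d, b)) ∨ h(d, b)) ∨ a ∧ d ∧ d ∧ d
Sort arguments:  a ∧ a ∧ d ∧ d ∨ a ∧ c ∧ d ∧ d ∨ a ∧ d ∧ d ∧ d ∨ a ∧ d ∧ d ∧ f(f(a ∨ d, a ∧ b ∧ c, a ∨ a ∨ b ∨ c) ∨ f(c, a, d) ∨ f(c, d, a) ∨ f(d, c, a), f(a ∧ b ∧ b ∧ c ∨ b ∧ c ∨ c ∨ c, h(h(b, c), f(a, b, d)), a ∨ a ∧ b ∧ c ∧ d ∨ d ∨ d ∨ d), a ∨ a ∧ b ∧ b ∧ b ∧ c ∨ c ∨ f(b, a, d) ∨ f(h(c, b), b ∨ c ∨ d, f(c, d, b)) ∨ h(d, b))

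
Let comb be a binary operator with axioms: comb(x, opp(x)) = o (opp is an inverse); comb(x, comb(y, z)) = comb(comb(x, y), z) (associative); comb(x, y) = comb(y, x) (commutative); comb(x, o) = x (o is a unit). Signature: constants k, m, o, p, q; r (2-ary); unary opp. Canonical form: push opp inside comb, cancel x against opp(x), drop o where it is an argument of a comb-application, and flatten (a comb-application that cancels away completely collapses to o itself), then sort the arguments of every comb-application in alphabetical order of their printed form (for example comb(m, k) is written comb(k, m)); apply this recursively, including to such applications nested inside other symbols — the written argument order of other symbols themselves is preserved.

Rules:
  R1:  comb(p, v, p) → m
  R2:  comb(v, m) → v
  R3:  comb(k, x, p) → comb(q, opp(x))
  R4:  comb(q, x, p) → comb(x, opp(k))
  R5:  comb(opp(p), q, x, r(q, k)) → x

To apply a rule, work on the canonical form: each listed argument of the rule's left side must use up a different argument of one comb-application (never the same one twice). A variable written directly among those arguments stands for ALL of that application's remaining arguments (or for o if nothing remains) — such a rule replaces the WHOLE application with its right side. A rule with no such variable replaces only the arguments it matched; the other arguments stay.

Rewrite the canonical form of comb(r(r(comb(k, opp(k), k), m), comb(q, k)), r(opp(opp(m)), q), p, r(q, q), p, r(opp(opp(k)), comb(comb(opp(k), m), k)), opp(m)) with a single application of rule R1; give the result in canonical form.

Answer: m

Derivation:
Canonical form:  comb(opp(m), p, p, r(k, m), r(m, q), r(q, q), r(r(k, m), comb(k, q)))
R1 matches:  uses p, p;  v := comb(opp(m), r(k, m), r(m, q), r(q, q), r(r(k, m), comb(k, q)))
The variable takes the whole remainder — replace the entire application.
New term:  m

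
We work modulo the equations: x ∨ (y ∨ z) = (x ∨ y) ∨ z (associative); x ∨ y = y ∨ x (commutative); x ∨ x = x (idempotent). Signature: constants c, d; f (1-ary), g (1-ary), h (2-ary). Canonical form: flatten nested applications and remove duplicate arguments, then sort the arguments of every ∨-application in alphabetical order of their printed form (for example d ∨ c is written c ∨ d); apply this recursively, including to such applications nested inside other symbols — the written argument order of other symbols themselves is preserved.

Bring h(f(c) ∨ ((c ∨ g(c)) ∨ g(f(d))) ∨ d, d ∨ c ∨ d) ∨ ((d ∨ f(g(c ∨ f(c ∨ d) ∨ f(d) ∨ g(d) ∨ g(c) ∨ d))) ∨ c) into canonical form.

Flatten:  h(f(c) ∨ ((c ∨ g(c)) ∨ g(f(d))) ∨ d, d ∨ c ∨ d) ∨ d ∨ f(g(c ∨ f(c ∨ d) ∨ f(d) ∨ g(d) ∨ g(c) ∨ d)) ∨ c
Simplify inside:  h(f(c) ∨ ((c ∨ g(c)) ∨ g(f(d))) ∨ d, d ∨ c ∨ d)  →  h(c ∨ d ∨ f(c) ∨ g(c) ∨ g(f(d)), c ∨ d)
Inside:  f(g(c ∨ f(c ∨ d) ∨ f(d) ∨ g(d) ∨ g(c) ∨ d))  →  f(g(c ∨ d ∨ f(c ∨ d) ∨ f(d) ∨ g(c) ∨ g(d)))
Sort:  c ∨ d ∨ f(g(c ∨ d ∨ f(c ∨ d) ∨ f(d) ∨ g(c) ∨ g(d))) ∨ h(c ∨ d ∨ f(c) ∨ g(c) ∨ g(f(d)), c ∨ d)

Answer: c ∨ d ∨ f(g(c ∨ d ∨ f(c ∨ d) ∨ f(d) ∨ g(c) ∨ g(d))) ∨ h(c ∨ d ∨ f(c) ∨ g(c) ∨ g(f(d)), c ∨ d)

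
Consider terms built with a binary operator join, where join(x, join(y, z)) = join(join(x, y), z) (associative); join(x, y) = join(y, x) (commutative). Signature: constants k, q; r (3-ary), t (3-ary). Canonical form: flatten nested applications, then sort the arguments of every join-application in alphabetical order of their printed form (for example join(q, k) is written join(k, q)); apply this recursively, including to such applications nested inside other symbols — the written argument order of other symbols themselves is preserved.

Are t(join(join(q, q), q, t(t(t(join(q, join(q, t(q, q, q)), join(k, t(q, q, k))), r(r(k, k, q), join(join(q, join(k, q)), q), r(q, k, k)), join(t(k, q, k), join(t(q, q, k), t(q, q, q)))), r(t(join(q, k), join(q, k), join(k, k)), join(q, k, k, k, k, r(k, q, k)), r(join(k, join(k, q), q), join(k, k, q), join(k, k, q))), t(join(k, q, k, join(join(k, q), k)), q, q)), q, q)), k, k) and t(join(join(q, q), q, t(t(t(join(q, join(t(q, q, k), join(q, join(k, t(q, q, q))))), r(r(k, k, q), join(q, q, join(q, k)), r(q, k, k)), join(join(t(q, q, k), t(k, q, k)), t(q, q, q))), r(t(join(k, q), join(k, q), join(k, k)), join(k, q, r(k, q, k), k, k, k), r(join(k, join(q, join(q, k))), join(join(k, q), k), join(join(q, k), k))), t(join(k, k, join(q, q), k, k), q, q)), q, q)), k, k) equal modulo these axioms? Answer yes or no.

Left:  t(join(join(q, q), q, t(t(t(join(q, join(q, t(q, q, q)), join(k, t(q, q, k))), r(r(k, k, q), join(join(q, join(k, q)), q), r(q, k, k)), join(t(k, q, k), join(t(q, q, k), t(q, q, q)))), r(t(join(q, k), join(q, k), join(k, k)), join(q, k, k, k, k, r(k, q, k)), r(join(k, join(k, q), q), join(k, k, q), join(k, k, q))), t(join(k, q, k, join(join(k, q), k)), q, q)), q, q)), k, k)
  Work inside:  join(join(q, q), q, t(t(t(join(q, join(q, t(q, q, q)), join(k, t(q, q, k))), r(r(k, k, q), join(join(q, join(k, q)), q), r(q, k, k)), join(t(k, q, k), join(t(q, q, k), t(q, q, q)))), r(t(join(q, k), join(q, k), join(k, k)), join(q, k, k, k, k, r(k, q, k)), r(join(k, join(k, q), q), join(k, k, q), join(k, k, q))), t(join(k, q, k, join(join(k, q), k)), q, q)), q, q))
  Un-nest:  join(q, q, q, t(t(t(join(q, join(q, t(q, q, q)), join(k, t(q, q, k))), r(r(k, k, q), join(join(q, join(k, q)), q), r(q, k, k)), join(t(k, q, k), join(t(q, q, k), t(q, q, q)))), r(t(join(q, k), join(q, k), join(k, k)), join(q, k, k, k, k, r(k, q, k)), r(join(k, join(k, q), q), join(k, k, q), join(k, k, q))), t(join(k, q, k, join(join(k, q), k)), q, q)), q, q))
  Inside:  t(t(t(join(q, join(q, t(q, q, q)), join(k, t(q, q, k))), r(r(k, k, q), join(join(q, join(k, q)), q), r(q, k, k)), join(t(k, q, k), join(t(q, q, k), t(q, q, q)))), r(t(join(q, k), join(q, k), join(k, k)), join(q, k, k, k, k, r(k, q, k)), r(join(k, join(k, q), q), join(k, k, q), join(k, k, q))), t(join(k, q, k, join(join(k, q), k)), q, q)), q, q)  →  t(t(t(join(k, q, q, t(q, q, k), t(q, q, q)), r(r(k, k, q), join(k, q, q, q), r(q, k, k)), join(t(k, q, k), t(q, q, k), t(q, q, q))), r(t(join(k, q), join(k, q), join(k, k)), join(k, k, k, k, q, r(k, q, k)), r(join(k, k, q, q), join(k, k, q), join(k, k, q))), t(join(k, k, k, k, q, q), q, q)), q, q)
  Order the arguments:  join(q, q, q, t(t(t(join(k, q, q, t(q, q, k), t(q, q, q)), r(r(k, k, q), join(k, q, q, q), r(q, k, k)), join(t(k, q, k), t(q, q, k), t(q, q, q))), r(t(join(k, q), join(k, q), join(k, k)), join(k, k, k, k, q, r(k, q, k)), r(join(k, k, q, q), join(k, k, q), join(k, k, q))), t(join(k, k, k, k, q, q), q, q)), q, q))
  Rebuild:  t(join(q, q, q, t(t(t(join(k, q, q, t(q, q, k), t(q, q, q)), r(r(k, k, q), join(k, q, q, q), r(q, k, k)), join(t(k, q, k), t(q, q, k), t(q, q, q))), r(t(join(k, q), join(k, q), join(k, k)), join(k, k, k, k, q, r(k, q, k)), r(join(k, k, q, q), join(k, k, q), join(k, k, q))), t(join(k, k, k, k, q, q), q, q)), q, q)), k, k)
Right:  t(join(join(q, q), q, t(t(t(join(q, join(t(q, q, k), join(q, join(k, t(q, q, q))))), r(r(k, k, q), join(q, q, join(q, k)), r(q, k, k)), join(join(t(q, q, k), t(k, q, k)), t(q, q, q))), r(t(join(k, q), join(k, q), join(k, k)), join(k, q, r(k, q, k), k, k, k), r(join(k, join(q, join(q, k))), join(join(k, q), k), join(join(q, k), k))), t(join(k, k, join(q, q), k, k), q, q)), q, q)), k, k)
  Work inside:  join(join(q, q), q, t(t(t(join(q, join(t(q, q, k), join(q, join(k, t(q, q, q))))), r(r(k, k, q), join(q, q, join(q, k)), r(q, k, k)), join(join(t(q, q, k), t(k, q, k)), t(q, q, q))), r(t(join(k, q), join(k, q), join(k, k)), join(k, q, r(k, q, k), k, k, k), r(join(k, join(q, join(q, k))), join(join(k, q), k), join(join(q, k), k))), t(join(k, k, join(q, q), k, k), q, q)), q, q))
  Flatten:  join(q, q, q, t(t(t(join(q, join(t(q, q, k), join(q, join(k, t(q, q, q))))), r(r(k, k, q), join(q, q, join(q, k)), r(q, k, k)), join(join(t(q, q, k), t(k, q, k)), t(q, q, q))), r(t(join(k, q), join(k, q), join(k, k)), join(k, q, r(k, q, k), k, k, k), r(join(k, join(q, join(q, k))), join(join(k, q), k), join(join(q, k), k))), t(join(k, k, join(q, q), k, k), q, q)), q, q))
  Canonicalize subterm:  t(t(t(join(q, join(t(q, q, k), join(q, join(k, t(q, q, q))))), r(r(k, k, q), join(q, q, join(q, k)), r(q, k, k)), join(join(t(q, q, k), t(k, q, k)), t(q, q, q))), r(t(join(k, q), join(k, q), join(k, k)), join(k, q, r(k, q, k), k, k, k), r(join(k, join(q, join(q, k))), join(join(k, q), k), join(join(q, k), k))), t(join(k, k, join(q, q), k, k), q, q)), q, q)  →  t(t(t(join(k, q, q, t(q, q, k), t(q, q, q)), r(r(k, k, q), join(k, q, q, q), r(q, k, k)), join(t(k, q, k), t(q, q, k), t(q, q, q))), r(t(join(k, q), join(k, q), join(k, k)), join(k, k, k, k, q, r(k, q, k)), r(join(k, k, q, q), join(k, k, q), join(k, k, q))), t(join(k, k, k, k, q, q), q, q)), q, q)
  Order the arguments:  join(q, q, q, t(t(t(join(k, q, q, t(q, q, k), t(q, q, q)), r(r(k, k, q), join(k, q, q, q), r(q, k, k)), join(t(k, q, k), t(q, q, k), t(q, q, q))), r(t(join(k, q), join(k, q), join(k, k)), join(k, k, k, k, q, r(k, q, k)), r(join(k, k, q, q), join(k, k, q), join(k, k, q))), t(join(k, k, k, k, q, q), q, q)), q, q))
  Rebuild:  t(join(q, q, q, t(t(t(join(k, q, q, t(q, q, k), t(q, q, q)), r(r(k, k, q), join(k, q, q, q), r(q, k, k)), join(t(k, q, k), t(q, q, k), t(q, q, q))), r(t(join(k, q), join(k, q), join(k, k)), join(k, k, k, k, q, r(k, q, k)), r(join(k, k, q, q), join(k, k, q), join(k, k, q))), t(join(k, k, k, k, q, q), q, q)), q, q)), k, k)

Answer: yes — both canonical forms are t(join(q, q, q, t(t(t(join(k, q, q, t(q, q, k), t(q, q, q)), r(r(k, k, q), join(k, q, q, q), r(q, k, k)), join(t(k, q, k), t(q, q, k), t(q, q, q))), r(t(join(k, q), join(k, q), join(k, k)), join(k, k, k, k, q, r(k, q, k)), r(join(k, k, q, q), join(k, k, q), join(k, k, q))), t(join(k, k, k, k, q, q), q, q)), q, q)), k, k)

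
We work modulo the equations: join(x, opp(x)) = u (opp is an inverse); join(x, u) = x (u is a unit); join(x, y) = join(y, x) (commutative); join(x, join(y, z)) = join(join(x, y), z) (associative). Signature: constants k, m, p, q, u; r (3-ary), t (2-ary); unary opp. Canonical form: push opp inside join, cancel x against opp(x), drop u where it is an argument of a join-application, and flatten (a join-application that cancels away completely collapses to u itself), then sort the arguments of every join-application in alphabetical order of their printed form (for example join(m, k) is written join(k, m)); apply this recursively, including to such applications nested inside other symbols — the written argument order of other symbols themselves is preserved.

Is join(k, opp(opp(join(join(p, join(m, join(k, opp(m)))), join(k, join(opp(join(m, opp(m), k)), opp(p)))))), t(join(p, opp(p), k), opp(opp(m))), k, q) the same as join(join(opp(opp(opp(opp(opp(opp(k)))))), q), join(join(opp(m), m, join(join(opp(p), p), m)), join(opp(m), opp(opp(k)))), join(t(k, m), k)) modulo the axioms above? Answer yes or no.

Answer: yes — both canonical forms are join(k, k, k, q, t(k, m))

Derivation:
Left:  join(k, opp(opp(join(join(p, join(m, join(k, opp(m)))), join(k, join(opp(join(m, opp(m), k)), opp(p)))))), t(join(p, opp(p), k), opp(opp(m))), k, q)
  Push opp inside:  distribute opp over join and collapse double opp
  Cancel inverse pairs:  p cancels; m cancels
  Combine occurrences:  join(k, k, k, t(k, m), q)
  Sort:  join(k, k, k, q, t(k, m))
Right:  join(join(opp(opp(opp(opp(opp(opp(k)))))), q), join(join(opp(m), m, join(join(opp(p), p), m)), join(opp(m), opp(opp(k)))), join(t(k, m), k))
  Push opp inside:  distribute opp over join and collapse double opp
  Cancel inverse pairs:  m cancels; p cancels
  Collect:  join(k, k, k, q, t(k, m))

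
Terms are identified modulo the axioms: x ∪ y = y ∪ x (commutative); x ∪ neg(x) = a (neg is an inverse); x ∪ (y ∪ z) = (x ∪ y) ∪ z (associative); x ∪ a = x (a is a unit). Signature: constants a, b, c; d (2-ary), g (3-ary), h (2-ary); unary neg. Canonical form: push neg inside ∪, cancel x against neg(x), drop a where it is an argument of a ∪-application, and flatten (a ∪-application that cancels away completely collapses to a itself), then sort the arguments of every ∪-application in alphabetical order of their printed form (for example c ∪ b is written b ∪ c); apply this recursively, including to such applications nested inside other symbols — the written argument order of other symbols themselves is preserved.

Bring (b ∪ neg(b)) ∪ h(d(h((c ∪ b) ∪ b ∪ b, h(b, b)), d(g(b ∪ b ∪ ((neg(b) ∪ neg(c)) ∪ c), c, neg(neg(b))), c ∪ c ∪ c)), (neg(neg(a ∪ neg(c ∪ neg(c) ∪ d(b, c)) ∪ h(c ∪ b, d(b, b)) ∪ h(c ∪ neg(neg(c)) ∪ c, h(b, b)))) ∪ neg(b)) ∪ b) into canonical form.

Push neg inside:  distribute neg over ∪ and collapse double neg
Inverses cancel:  b cancels
Combine occurrences:  h(d(h(b ∪ b ∪ b ∪ c, h(b, b)), d(g(b, c, b), c ∪ c ∪ c)), h(b ∪ c, d(b, b)) ∪ h(c ∪ c ∪ c, h(b, b)) ∪ neg(d(b, c)))

Answer: h(d(h(b ∪ b ∪ b ∪ c, h(b, b)), d(g(b, c, b), c ∪ c ∪ c)), h(b ∪ c, d(b, b)) ∪ h(c ∪ c ∪ c, h(b, b)) ∪ neg(d(b, c)))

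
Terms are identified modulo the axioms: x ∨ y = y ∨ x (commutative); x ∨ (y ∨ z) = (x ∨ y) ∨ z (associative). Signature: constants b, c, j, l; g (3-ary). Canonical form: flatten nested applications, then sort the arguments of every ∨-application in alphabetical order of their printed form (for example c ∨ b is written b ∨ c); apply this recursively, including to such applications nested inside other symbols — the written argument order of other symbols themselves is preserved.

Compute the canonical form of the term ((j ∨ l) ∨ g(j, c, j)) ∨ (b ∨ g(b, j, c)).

Flatten:  j ∨ l ∨ g(j, c, j) ∨ b ∨ g(b, j, c)
Sort arguments:  b ∨ g(b, j, c) ∨ g(j, c, j) ∨ j ∨ l

Answer: b ∨ g(b, j, c) ∨ g(j, c, j) ∨ j ∨ l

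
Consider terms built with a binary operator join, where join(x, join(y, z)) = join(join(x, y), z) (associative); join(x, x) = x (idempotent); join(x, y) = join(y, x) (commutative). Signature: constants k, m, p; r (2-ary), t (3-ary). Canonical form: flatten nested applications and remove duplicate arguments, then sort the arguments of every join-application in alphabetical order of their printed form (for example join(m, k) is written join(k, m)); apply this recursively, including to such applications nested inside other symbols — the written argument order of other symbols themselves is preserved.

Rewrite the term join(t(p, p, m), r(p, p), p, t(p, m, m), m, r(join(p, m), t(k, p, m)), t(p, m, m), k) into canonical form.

Canonicalize subterm:  r(join(p, m), t(k, p, m))  →  r(join(m, p), t(k, p, m))
Idempotence:  drop duplicate t(p, m, m)
Sort:  join(k, m, p, r(join(m, p), t(k, p, m)), r(p, p), t(p, m, m), t(p, p, m))

Answer: join(k, m, p, r(join(m, p), t(k, p, m)), r(p, p), t(p, m, m), t(p, p, m))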